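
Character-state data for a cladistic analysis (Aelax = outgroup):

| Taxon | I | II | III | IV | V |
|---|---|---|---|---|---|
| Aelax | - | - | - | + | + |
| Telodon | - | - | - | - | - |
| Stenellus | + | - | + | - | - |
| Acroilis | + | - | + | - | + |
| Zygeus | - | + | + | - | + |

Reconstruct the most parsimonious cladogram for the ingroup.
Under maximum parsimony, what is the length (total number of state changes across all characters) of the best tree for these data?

6

Character polarity is set by the outgroup: the derived state is whichever differs from the outgroup's state, so for IV, V the derived state is '-', and for the remaining characters it is '+'.
I (derived state '+') is shared by Acroilis and Stenellus — a synapomorphy uniting that clade.
II: derived state '+' in Zygeus only — an autapomorphy, so it tells us nothing about relationships among taxa.
Only Acroilis, Stenellus, and Zygeus show the derived state '+' for III, supporting them as a clade.
IV (derived state '-') is shared by all ingroup taxa — unites the whole ingroup.
V (state '-') occurs in Stenellus and Telodon but conflicts with the nesting implied by the other characters — most parsimoniously interpreted as homoplasy.
Most parsimonious ingroup topology: (Telodon,((Stenellus,Acroilis),Zygeus)).
Changes per character on this tree: I: 1; II: 1; III: 1; IV: 1; V: 2.
Total = 6.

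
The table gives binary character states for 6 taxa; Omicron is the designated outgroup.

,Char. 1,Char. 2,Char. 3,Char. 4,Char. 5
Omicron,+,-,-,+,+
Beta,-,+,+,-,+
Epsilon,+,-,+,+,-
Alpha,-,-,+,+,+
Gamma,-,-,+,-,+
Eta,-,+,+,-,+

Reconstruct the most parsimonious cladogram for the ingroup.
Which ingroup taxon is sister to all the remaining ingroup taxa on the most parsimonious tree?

Epsilon

Character polarity is set by the outgroup: the derived state is whichever differs from the outgroup's state, so for Char. 1, Char. 4, Char. 5 the derived state is '-', and for the remaining characters it is '+'.
Only Alpha, Beta, Eta, and Gamma show the derived state '-' for Char. 1, supporting them as a clade.
Only Beta and Eta show the derived state '+' for Char. 2, supporting them as a clade.
All ingroup taxa share the derived state '+' for Char. 3; it defines the ingroup but does not resolve relationships within it.
Only Beta, Eta, and Gamma show the derived state '-' for Char. 4, supporting them as a clade.
Char. 5: derived state '-' in Epsilon only — an autapomorphy, so it tells us nothing about relationships among taxa.
Most parsimonious ingroup topology: ((((Beta,Eta),Gamma),Alpha),Epsilon).
Epsilon is sister to the clade containing all other ingroup taxa, so it is the earliest-diverging (most basal) ingroup lineage.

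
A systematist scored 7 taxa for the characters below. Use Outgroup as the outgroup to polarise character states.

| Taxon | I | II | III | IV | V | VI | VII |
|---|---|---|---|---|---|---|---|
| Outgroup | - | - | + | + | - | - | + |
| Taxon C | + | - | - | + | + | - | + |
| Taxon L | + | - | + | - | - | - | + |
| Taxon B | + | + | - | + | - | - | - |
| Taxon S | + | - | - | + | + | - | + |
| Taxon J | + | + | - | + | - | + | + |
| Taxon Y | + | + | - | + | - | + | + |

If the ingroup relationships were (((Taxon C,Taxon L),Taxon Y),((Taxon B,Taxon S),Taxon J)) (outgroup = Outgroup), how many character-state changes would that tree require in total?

12

Map each character onto (((Taxon C,Taxon L),Taxon Y),((Taxon B,Taxon S),Taxon J)) (rooted by Outgroup) and count the minimum state changes it requires (Fitch parsimony):
I: 1; II: 3; III: 2; IV: 1; V: 2; VI: 2; VII: 1.
Total tree length = 12.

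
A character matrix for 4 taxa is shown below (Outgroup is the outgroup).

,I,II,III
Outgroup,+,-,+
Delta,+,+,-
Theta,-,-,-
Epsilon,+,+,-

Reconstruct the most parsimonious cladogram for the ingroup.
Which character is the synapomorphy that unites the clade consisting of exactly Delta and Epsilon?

II

Character polarity is set by the outgroup: the derived state is whichever differs from the outgroup's state, so for I, III the derived state is '-', and for the remaining characters it is '+'.
I: derived state '-' in Theta only — an autapomorphy, so it tells us nothing about relationships among taxa.
Only Delta and Epsilon show the derived state '+' for II, supporting them as a clade.
All ingroup taxa share the derived state '-' for III; it defines the ingroup but does not resolve relationships within it.
Most parsimonious ingroup topology: ((Delta,Epsilon),Theta).
The clade {Delta, Epsilon} is supported by II: its derived state '+' occurs in exactly those taxa and in no other taxon (including the outgroup).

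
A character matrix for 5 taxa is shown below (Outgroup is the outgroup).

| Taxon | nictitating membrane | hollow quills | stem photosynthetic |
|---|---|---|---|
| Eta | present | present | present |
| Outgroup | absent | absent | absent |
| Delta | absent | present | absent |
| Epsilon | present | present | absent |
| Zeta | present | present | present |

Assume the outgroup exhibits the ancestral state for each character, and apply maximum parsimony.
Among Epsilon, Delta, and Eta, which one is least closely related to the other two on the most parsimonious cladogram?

The outgroup has state 'absent' for every character, so 'present' is the derived state throughout.
nictitating membrane: derived state 'present' in Epsilon, Eta, and Zeta only — synapomorphy for {Epsilon, Eta, Zeta}.
All ingroup taxa share the derived state 'present' for hollow quills; it defines the ingroup but does not resolve relationships within it.
stem photosynthetic (derived state 'present') is shared by Eta and Zeta — a synapomorphy uniting that clade.
Most parsimonious ingroup topology: ((Epsilon,(Eta,Zeta)),Delta).
Eta and Epsilon share a more recent common ancestor with each other than either does with Delta, so Delta is the least closely related of the three.

Delta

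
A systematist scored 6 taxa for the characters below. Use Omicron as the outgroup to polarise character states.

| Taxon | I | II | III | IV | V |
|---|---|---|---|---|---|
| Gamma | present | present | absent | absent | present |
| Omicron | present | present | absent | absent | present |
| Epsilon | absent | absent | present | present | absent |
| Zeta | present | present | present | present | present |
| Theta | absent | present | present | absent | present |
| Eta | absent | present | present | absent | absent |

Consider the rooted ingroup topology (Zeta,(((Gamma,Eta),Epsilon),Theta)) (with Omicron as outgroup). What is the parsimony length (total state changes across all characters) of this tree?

Map each character onto (Zeta,(((Gamma,Eta),Epsilon),Theta)) (rooted by Omicron) and count the minimum state changes it requires (Fitch parsimony):
I: 2; II: 1; III: 2; IV: 2; V: 2.
Total tree length = 9.

9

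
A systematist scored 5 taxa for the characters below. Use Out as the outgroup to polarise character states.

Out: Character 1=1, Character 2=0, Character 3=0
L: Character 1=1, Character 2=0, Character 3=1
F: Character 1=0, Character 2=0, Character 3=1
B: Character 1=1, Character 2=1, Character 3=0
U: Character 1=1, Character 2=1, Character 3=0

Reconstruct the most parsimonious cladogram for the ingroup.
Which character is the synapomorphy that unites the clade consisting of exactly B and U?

Character polarity is set by the outgroup: the derived state is whichever differs from the outgroup's state, so for Character 1 the derived state is '0', and for the remaining characters it is '1'.
Character 1: derived state '0' in F only — an autapomorphy, so it tells us nothing about relationships among taxa.
Only B and U show the derived state '1' for Character 2, supporting them as a clade.
Character 3: derived state '1' in F and L only — synapomorphy for {F, L}.
Most parsimonious ingroup topology: ((L,F),(B,U)).
The clade {B, U} is supported by Character 2: its derived state '1' occurs in exactly those taxa and in no other taxon (including the outgroup).

Character 2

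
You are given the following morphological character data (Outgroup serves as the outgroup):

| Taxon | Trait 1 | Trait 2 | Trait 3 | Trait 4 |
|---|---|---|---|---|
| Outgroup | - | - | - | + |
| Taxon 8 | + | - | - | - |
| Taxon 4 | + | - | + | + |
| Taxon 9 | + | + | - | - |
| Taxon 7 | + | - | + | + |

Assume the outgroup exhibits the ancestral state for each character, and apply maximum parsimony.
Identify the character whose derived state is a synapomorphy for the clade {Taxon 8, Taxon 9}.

Character polarity is set by the outgroup: the derived state is whichever differs from the outgroup's state, so for Trait 4 the derived state is '-', and for the remaining characters it is '+'.
All ingroup taxa share the derived state '+' for Trait 1; it defines the ingroup but does not resolve relationships within it.
Trait 2: derived state '+' in Taxon 9 only — an autapomorphy, so it tells us nothing about relationships among taxa.
Trait 3 (derived state '+') is shared by Taxon 4 and Taxon 7 — a synapomorphy uniting that clade.
Only Taxon 8 and Taxon 9 show the derived state '-' for Trait 4, supporting them as a clade.
Most parsimonious ingroup topology: ((Taxon 8,Taxon 9),(Taxon 4,Taxon 7)).
The clade {Taxon 8, Taxon 9} is supported by Trait 4: its derived state '-' occurs in exactly those taxa and in no other taxon (including the outgroup).

Trait 4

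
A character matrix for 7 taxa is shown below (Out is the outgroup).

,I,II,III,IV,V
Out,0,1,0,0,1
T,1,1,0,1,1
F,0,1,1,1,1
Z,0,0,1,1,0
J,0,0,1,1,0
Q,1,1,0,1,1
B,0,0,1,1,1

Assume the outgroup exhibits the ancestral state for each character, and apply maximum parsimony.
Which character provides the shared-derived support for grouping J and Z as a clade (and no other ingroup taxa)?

Character polarity is set by the outgroup: the derived state is whichever differs from the outgroup's state, so for II, V the derived state is '0', and for the remaining characters it is '1'.
I (derived state '1') is shared by Q and T — a synapomorphy uniting that clade.
II (derived state '0') is shared by B, J, and Z — a synapomorphy uniting that clade.
III (derived state '1') is shared by B, F, J, and Z — a synapomorphy uniting that clade.
All ingroup taxa share the derived state '1' for IV; it defines the ingroup but does not resolve relationships within it.
V: derived state '0' in J and Z only — synapomorphy for {J, Z}.
Most parsimonious ingroup topology: ((T,Q),(F,((Z,J),B))).
The clade {J, Z} is supported by V: its derived state '0' occurs in exactly those taxa and in no other taxon (including the outgroup).

V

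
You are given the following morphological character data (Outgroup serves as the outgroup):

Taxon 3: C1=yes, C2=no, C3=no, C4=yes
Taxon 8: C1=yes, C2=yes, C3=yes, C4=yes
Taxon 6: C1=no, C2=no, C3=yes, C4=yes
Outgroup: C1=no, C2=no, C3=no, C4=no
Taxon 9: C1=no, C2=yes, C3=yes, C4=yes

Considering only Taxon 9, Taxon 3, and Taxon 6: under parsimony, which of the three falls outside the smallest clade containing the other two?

Taxon 3

The outgroup has state 'no' for every character, so 'yes' is the derived state throughout.
C1 groups Taxon 3 and Taxon 8, which is incompatible with the clades supported by the remaining characters; treating it as convergent (homoplasy) costs fewer steps than any alternative tree.
C2 (derived state 'yes') is shared by Taxon 8 and Taxon 9 — a synapomorphy uniting that clade.
C3: derived state 'yes' in Taxon 6, Taxon 8, and Taxon 9 only — synapomorphy for {Taxon 6, Taxon 8, Taxon 9}.
All ingroup taxa share the derived state 'yes' for C4; it defines the ingroup but does not resolve relationships within it.
Most parsimonious ingroup topology: ((Taxon 6,(Taxon 8,Taxon 9)),Taxon 3).
Taxon 6 and Taxon 9 share a more recent common ancestor with each other than either does with Taxon 3, so Taxon 3 is the least closely related of the three.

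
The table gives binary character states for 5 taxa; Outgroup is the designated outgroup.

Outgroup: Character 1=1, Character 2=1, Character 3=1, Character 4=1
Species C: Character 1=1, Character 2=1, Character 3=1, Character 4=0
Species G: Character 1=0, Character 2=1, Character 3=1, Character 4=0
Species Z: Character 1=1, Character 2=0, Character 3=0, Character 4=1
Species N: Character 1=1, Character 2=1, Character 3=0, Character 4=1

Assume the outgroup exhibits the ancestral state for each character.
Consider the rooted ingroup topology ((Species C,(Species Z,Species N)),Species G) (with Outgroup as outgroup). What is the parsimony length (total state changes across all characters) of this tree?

Map each character onto ((Species C,(Species Z,Species N)),Species G) (rooted by Outgroup) and count the minimum state changes it requires (Fitch parsimony):
Character 1: 1; Character 2: 1; Character 3: 1; Character 4: 2.
Total tree length = 5.

5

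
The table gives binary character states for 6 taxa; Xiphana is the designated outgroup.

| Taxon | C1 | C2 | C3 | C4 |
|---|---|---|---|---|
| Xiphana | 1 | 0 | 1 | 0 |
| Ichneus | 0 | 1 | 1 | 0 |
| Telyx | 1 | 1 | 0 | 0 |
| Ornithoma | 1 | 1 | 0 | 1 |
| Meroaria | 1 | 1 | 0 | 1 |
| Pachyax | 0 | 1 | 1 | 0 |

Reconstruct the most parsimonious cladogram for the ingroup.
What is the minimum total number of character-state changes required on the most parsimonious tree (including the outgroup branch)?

Character polarity is set by the outgroup: the derived state is whichever differs from the outgroup's state, so for C1, C3 the derived state is '0', and for the remaining characters it is '1'.
C1: derived state '0' in Ichneus and Pachyax only — synapomorphy for {Ichneus, Pachyax}.
C2 (derived state '1') is shared by all ingroup taxa — unites the whole ingroup.
Only Meroaria, Ornithoma, and Telyx show the derived state '0' for C3, supporting them as a clade.
C4 (derived state '1') is shared by Meroaria and Ornithoma — a synapomorphy uniting that clade.
Most parsimonious ingroup topology: ((Ichneus,Pachyax),(Telyx,(Ornithoma,Meroaria))).
Changes per character on this tree: C1: 1; C2: 1; C3: 1; C4: 1.
Total = 4.

4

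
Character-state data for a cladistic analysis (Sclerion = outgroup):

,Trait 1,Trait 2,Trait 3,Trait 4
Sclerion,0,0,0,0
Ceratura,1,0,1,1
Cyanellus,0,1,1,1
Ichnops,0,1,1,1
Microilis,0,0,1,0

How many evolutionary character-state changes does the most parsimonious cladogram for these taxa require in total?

4

The outgroup has state '0' for every character, so '1' is the derived state throughout.
Trait 1: derived state '1' in Ceratura only — an autapomorphy, so it tells us nothing about relationships among taxa.
Trait 2: derived state '1' in Cyanellus and Ichnops only — synapomorphy for {Cyanellus, Ichnops}.
All ingroup taxa share the derived state '1' for Trait 3; it defines the ingroup but does not resolve relationships within it.
Trait 4: derived state '1' in Ceratura, Cyanellus, and Ichnops only — synapomorphy for {Ceratura, Cyanellus, Ichnops}.
Most parsimonious ingroup topology: ((Ceratura,(Cyanellus,Ichnops)),Microilis).
Changes per character on this tree: Trait 1: 1; Trait 2: 1; Trait 3: 1; Trait 4: 1.
Total = 4.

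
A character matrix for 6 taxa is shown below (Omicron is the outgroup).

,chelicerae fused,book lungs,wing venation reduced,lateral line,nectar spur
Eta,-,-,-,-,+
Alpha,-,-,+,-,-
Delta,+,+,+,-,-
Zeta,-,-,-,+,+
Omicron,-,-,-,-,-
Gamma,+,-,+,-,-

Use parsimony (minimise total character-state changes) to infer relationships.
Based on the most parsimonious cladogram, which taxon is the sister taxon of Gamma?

Delta

The outgroup has state '-' for every character, so '+' is the derived state throughout.
chelicerae fused: derived state '+' in Delta and Gamma only — synapomorphy for {Delta, Gamma}.
book lungs: derived state '+' in Delta only — an autapomorphy, so it tells us nothing about relationships among taxa.
wing venation reduced (derived state '+') is shared by Alpha, Delta, and Gamma — a synapomorphy uniting that clade.
lateral line (derived state '+') is unique to Zeta (autapomorphy; uninformative for grouping).
Only Eta and Zeta show the derived state '+' for nectar spur, supporting them as a clade.
Most parsimonious ingroup topology: ((Zeta,Eta),((Delta,Gamma),Alpha)).
Gamma and Delta form a cherry on this tree, so they are sister taxa.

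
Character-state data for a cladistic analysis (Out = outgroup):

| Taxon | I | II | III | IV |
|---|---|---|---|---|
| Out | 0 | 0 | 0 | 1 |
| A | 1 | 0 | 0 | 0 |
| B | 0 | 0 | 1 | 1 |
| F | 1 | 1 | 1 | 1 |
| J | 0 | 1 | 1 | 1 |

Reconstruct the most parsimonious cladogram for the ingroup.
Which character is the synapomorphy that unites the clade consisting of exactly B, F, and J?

III

Character polarity is set by the outgroup: the derived state is whichever differs from the outgroup's state, so for IV the derived state is '0', and for the remaining characters it is '1'.
I groups A and F, which is incompatible with the clades supported by the remaining characters; treating it as convergent (homoplasy) costs fewer steps than any alternative tree.
II (derived state '1') is shared by F and J — a synapomorphy uniting that clade.
Only B, F, and J show the derived state '1' for III, supporting them as a clade.
IV (derived state '0') is unique to A (autapomorphy; uninformative for grouping).
Most parsimonious ingroup topology: (A,(B,(F,J))).
The clade {B, F, J} is supported by III: its derived state '1' occurs in exactly those taxa and in no other taxon (including the outgroup).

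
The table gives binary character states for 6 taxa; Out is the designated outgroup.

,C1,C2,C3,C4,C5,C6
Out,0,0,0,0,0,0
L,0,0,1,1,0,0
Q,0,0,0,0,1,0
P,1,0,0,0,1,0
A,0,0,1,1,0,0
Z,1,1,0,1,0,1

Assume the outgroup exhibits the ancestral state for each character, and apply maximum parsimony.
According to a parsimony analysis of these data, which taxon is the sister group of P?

Q

The outgroup has state '0' for every character, so '1' is the derived state throughout.
C1 (state '1') occurs in P and Z but conflicts with the nesting implied by the other characters — most parsimoniously interpreted as homoplasy.
C2: derived state '1' in Z only — an autapomorphy, so it tells us nothing about relationships among taxa.
C3 (derived state '1') is shared by A and L — a synapomorphy uniting that clade.
C4: derived state '1' in A, L, and Z only — synapomorphy for {A, L, Z}.
Only P and Q show the derived state '1' for C5, supporting them as a clade.
C6: derived state '1' in Z only — an autapomorphy, so it tells us nothing about relationships among taxa.
Most parsimonious ingroup topology: (((L,A),Z),(Q,P)).
P and Q form a cherry on this tree, so they are sister taxa.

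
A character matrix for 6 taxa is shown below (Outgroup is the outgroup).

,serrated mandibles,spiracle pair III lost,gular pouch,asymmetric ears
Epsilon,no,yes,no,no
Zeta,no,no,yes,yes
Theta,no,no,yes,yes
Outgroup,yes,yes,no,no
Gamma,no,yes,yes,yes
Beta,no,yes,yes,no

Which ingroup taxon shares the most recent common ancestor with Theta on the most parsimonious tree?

Zeta

Character polarity is set by the outgroup: the derived state is whichever differs from the outgroup's state, so for serrated mandibles, spiracle pair III lost the derived state is 'no', and for the remaining characters it is 'yes'.
serrated mandibles (derived state 'no') is shared by all ingroup taxa — unites the whole ingroup.
spiracle pair III lost (derived state 'no') is shared by Theta and Zeta — a synapomorphy uniting that clade.
gular pouch (derived state 'yes') is shared by Beta, Gamma, Theta, and Zeta — a synapomorphy uniting that clade.
asymmetric ears (derived state 'yes') is shared by Gamma, Theta, and Zeta — a synapomorphy uniting that clade.
Most parsimonious ingroup topology: ((((Theta,Zeta),Gamma),Beta),Epsilon).
Theta and Zeta form a cherry on this tree, so they are sister taxa.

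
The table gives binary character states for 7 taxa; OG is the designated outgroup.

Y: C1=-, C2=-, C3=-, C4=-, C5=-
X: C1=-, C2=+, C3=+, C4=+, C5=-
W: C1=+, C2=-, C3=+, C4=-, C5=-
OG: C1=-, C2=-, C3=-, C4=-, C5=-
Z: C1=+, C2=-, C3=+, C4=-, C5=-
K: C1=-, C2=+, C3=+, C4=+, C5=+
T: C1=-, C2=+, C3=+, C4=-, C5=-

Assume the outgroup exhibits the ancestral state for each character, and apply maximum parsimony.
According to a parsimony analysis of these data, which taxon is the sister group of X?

The outgroup has state '-' for every character, so '+' is the derived state throughout.
Only W and Z show the derived state '+' for C1, supporting them as a clade.
Only K, T, and X show the derived state '+' for C2, supporting them as a clade.
C3 (derived state '+') is shared by K, T, W, X, and Z — a synapomorphy uniting that clade.
C4 (derived state '+') is shared by K and X — a synapomorphy uniting that clade.
C5 (derived state '+') is unique to K (autapomorphy; uninformative for grouping).
Most parsimonious ingroup topology: (Y,(((X,K),T),(Z,W))).
X and K form a cherry on this tree, so they are sister taxa.

K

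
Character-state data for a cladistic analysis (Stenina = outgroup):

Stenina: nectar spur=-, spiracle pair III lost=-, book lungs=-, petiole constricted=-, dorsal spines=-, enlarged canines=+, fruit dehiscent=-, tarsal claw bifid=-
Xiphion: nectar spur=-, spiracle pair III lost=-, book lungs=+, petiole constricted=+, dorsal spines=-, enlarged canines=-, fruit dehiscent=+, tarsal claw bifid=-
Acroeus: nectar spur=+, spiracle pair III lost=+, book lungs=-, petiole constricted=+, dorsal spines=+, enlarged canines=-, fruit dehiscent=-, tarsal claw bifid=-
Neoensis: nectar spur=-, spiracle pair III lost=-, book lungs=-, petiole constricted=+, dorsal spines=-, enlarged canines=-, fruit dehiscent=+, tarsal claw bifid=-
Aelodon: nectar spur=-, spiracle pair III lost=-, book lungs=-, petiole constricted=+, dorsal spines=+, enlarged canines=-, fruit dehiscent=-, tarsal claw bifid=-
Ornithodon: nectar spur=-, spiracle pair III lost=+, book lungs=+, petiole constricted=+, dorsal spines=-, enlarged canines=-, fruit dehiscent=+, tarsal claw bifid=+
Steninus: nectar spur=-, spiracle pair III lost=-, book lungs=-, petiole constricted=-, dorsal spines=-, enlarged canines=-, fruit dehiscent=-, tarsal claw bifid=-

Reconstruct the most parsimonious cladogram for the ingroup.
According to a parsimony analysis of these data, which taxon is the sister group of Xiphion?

Ornithodon

Character polarity is set by the outgroup: the derived state is whichever differs from the outgroup's state, so for enlarged canines the derived state is '-', and for the remaining characters it is '+'.
nectar spur (derived state '+') is unique to Acroeus (autapomorphy; uninformative for grouping).
spiracle pair III lost (state '+') occurs in Acroeus and Ornithodon but conflicts with the nesting implied by the other characters — most parsimoniously interpreted as homoplasy.
book lungs (derived state '+') is shared by Ornithodon and Xiphion — a synapomorphy uniting that clade.
petiole constricted: derived state '+' in Acroeus, Aelodon, Neoensis, Ornithodon, and Xiphion only — synapomorphy for {Acroeus, Aelodon, Neoensis, Ornithodon, Xiphion}.
dorsal spines: derived state '+' in Acroeus and Aelodon only — synapomorphy for {Acroeus, Aelodon}.
All ingroup taxa share the derived state '-' for enlarged canines; it defines the ingroup but does not resolve relationships within it.
fruit dehiscent (derived state '+') is shared by Neoensis, Ornithodon, and Xiphion — a synapomorphy uniting that clade.
tarsal claw bifid (derived state '+') is unique to Ornithodon (autapomorphy; uninformative for grouping).
Most parsimonious ingroup topology: ((((Xiphion,Ornithodon),Neoensis),(Acroeus,Aelodon)),Steninus).
Xiphion and Ornithodon form a cherry on this tree, so they are sister taxa.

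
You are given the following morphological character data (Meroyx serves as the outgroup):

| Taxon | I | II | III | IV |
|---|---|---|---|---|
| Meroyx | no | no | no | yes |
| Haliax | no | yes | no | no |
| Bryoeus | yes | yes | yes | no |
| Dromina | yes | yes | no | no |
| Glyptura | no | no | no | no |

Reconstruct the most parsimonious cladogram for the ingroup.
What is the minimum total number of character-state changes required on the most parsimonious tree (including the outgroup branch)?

4

Character polarity is set by the outgroup: the derived state is whichever differs from the outgroup's state, so for IV the derived state is 'no', and for the remaining characters it is 'yes'.
I: derived state 'yes' in Bryoeus and Dromina only — synapomorphy for {Bryoeus, Dromina}.
II (derived state 'yes') is shared by Bryoeus, Dromina, and Haliax — a synapomorphy uniting that clade.
III (derived state 'yes') is unique to Bryoeus (autapomorphy; uninformative for grouping).
IV (derived state 'no') is shared by all ingroup taxa — unites the whole ingroup.
Most parsimonious ingroup topology: ((Haliax,(Bryoeus,Dromina)),Glyptura).
Changes per character on this tree: I: 1; II: 1; III: 1; IV: 1.
Total = 4.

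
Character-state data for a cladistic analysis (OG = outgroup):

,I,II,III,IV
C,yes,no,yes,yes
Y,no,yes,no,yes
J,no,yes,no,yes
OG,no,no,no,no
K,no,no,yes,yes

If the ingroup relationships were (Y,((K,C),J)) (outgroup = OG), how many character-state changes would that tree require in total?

Map each character onto (Y,((K,C),J)) (rooted by OG) and count the minimum state changes it requires (Fitch parsimony):
I: 1; II: 2; III: 1; IV: 1.
Total tree length = 5.

5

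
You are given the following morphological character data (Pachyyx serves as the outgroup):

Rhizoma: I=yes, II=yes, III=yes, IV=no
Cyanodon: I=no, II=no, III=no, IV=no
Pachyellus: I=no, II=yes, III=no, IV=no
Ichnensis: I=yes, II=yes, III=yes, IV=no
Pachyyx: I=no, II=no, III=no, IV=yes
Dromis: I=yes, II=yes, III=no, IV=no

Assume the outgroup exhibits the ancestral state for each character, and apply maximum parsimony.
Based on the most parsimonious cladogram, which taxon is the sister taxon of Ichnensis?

Rhizoma

Character polarity is set by the outgroup: the derived state is whichever differs from the outgroup's state, so for IV the derived state is 'no', and for the remaining characters it is 'yes'.
Only Dromis, Ichnensis, and Rhizoma show the derived state 'yes' for I, supporting them as a clade.
Only Dromis, Ichnensis, Pachyellus, and Rhizoma show the derived state 'yes' for II, supporting them as a clade.
III: derived state 'yes' in Ichnensis and Rhizoma only — synapomorphy for {Ichnensis, Rhizoma}.
All ingroup taxa share the derived state 'no' for IV; it defines the ingroup but does not resolve relationships within it.
Most parsimonious ingroup topology: ((((Rhizoma,Ichnensis),Dromis),Pachyellus),Cyanodon).
Ichnensis and Rhizoma form a cherry on this tree, so they are sister taxa.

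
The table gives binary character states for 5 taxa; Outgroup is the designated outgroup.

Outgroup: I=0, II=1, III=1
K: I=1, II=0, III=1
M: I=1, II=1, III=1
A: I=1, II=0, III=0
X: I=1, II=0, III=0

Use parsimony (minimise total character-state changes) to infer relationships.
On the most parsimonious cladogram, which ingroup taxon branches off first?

M

Character polarity is set by the outgroup: the derived state is whichever differs from the outgroup's state, so for II, III the derived state is '0', and for the remaining characters it is '1'.
All ingroup taxa share the derived state '1' for I; it defines the ingroup but does not resolve relationships within it.
II (derived state '0') is shared by A, K, and X — a synapomorphy uniting that clade.
III: derived state '0' in A and X only — synapomorphy for {A, X}.
Most parsimonious ingroup topology: ((K,(A,X)),M).
M is sister to the clade containing all other ingroup taxa, so it is the earliest-diverging (most basal) ingroup lineage.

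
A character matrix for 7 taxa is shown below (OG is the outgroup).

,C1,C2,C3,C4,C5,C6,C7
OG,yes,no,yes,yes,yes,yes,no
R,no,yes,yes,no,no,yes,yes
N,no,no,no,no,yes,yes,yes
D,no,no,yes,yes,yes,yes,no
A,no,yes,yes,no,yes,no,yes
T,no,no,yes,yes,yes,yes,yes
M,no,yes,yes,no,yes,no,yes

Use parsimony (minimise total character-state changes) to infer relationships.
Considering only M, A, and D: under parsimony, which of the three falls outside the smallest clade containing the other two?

Character polarity is set by the outgroup: the derived state is whichever differs from the outgroup's state, so for C1, C3, C4, C5, C6 the derived state is 'no', and for the remaining characters it is 'yes'.
C1 (derived state 'no') is shared by all ingroup taxa — unites the whole ingroup.
C2: derived state 'yes' in A, M, and R only — synapomorphy for {A, M, R}.
C3 (derived state 'no') is unique to N (autapomorphy; uninformative for grouping).
C4 (derived state 'no') is shared by A, M, N, and R — a synapomorphy uniting that clade.
C5 (derived state 'no') is unique to R (autapomorphy; uninformative for grouping).
C6 (derived state 'no') is shared by A and M — a synapomorphy uniting that clade.
C7 (derived state 'yes') is shared by A, M, N, R, and T — a synapomorphy uniting that clade.
Most parsimonious ingroup topology: ((((R,(A,M)),N),T),D).
A and M share a more recent common ancestor with each other than either does with D, so D is the least closely related of the three.

D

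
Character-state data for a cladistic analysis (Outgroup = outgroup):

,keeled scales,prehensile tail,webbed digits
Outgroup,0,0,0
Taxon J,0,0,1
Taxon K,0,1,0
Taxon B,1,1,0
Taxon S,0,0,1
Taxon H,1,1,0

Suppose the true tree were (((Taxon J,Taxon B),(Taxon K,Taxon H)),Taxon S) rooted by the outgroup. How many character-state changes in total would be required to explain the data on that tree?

Map each character onto (((Taxon J,Taxon B),(Taxon K,Taxon H)),Taxon S) (rooted by Outgroup) and count the minimum state changes it requires (Fitch parsimony):
keeled scales: 2; prehensile tail: 2; webbed digits: 2.
Total tree length = 6.

6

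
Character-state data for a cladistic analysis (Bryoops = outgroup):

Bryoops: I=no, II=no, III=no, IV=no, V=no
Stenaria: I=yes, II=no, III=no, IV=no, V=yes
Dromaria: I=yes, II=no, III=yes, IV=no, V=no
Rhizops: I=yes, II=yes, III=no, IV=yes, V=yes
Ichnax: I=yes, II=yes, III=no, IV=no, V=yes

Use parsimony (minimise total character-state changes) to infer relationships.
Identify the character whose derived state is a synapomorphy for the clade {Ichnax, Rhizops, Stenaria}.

V

The outgroup has state 'no' for every character, so 'yes' is the derived state throughout.
All ingroup taxa share the derived state 'yes' for I; it defines the ingroup but does not resolve relationships within it.
II (derived state 'yes') is shared by Ichnax and Rhizops — a synapomorphy uniting that clade.
III: derived state 'yes' in Dromaria only — an autapomorphy, so it tells us nothing about relationships among taxa.
IV (derived state 'yes') is unique to Rhizops (autapomorphy; uninformative for grouping).
V: derived state 'yes' in Ichnax, Rhizops, and Stenaria only — synapomorphy for {Ichnax, Rhizops, Stenaria}.
Most parsimonious ingroup topology: ((Stenaria,(Rhizops,Ichnax)),Dromaria).
The clade {Ichnax, Rhizops, Stenaria} is supported by V: its derived state 'yes' occurs in exactly those taxa and in no other taxon (including the outgroup).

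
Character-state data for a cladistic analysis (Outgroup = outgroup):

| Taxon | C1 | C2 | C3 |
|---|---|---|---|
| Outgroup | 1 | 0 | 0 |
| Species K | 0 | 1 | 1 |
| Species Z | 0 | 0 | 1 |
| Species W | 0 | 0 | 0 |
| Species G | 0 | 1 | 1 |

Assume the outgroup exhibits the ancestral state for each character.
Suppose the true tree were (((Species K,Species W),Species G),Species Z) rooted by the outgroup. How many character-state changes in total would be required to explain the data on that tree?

5

Map each character onto (((Species K,Species W),Species G),Species Z) (rooted by Outgroup) and count the minimum state changes it requires (Fitch parsimony):
C1: 1; C2: 2; C3: 2.
Total tree length = 5.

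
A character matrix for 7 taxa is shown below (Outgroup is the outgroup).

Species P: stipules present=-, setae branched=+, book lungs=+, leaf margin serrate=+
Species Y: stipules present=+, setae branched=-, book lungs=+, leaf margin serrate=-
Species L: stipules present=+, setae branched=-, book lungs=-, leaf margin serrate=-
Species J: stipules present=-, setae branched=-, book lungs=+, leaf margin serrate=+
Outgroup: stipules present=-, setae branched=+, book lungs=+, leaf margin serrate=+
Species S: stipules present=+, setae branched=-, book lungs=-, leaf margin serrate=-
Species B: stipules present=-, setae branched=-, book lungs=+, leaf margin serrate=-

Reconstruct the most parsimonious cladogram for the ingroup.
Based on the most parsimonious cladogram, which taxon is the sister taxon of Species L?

Character polarity is set by the outgroup: the derived state is whichever differs from the outgroup's state, so for setae branched, book lungs, leaf margin serrate the derived state is '-', and for the remaining characters it is '+'.
stipules present (derived state '+') is shared by Species L, Species S, and Species Y — a synapomorphy uniting that clade.
setae branched (derived state '-') is shared by Species B, Species J, Species L, Species S, and Species Y — a synapomorphy uniting that clade.
book lungs: derived state '-' in Species L and Species S only — synapomorphy for {Species L, Species S}.
Only Species B, Species L, Species S, and Species Y show the derived state '-' for leaf margin serrate, supporting them as a clade.
Most parsimonious ingroup topology: (Species P,((((Species L,Species S),Species Y),Species B),Species J)).
Species L and Species S form a cherry on this tree, so they are sister taxa.

Species S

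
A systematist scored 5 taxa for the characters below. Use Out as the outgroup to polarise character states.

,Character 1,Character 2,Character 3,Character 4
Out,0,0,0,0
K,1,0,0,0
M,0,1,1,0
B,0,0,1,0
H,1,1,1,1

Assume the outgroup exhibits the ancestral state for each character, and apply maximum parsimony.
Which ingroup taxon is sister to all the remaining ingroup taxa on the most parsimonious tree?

The outgroup has state '0' for every character, so '1' is the derived state throughout.
Character 1 groups H and K, which is incompatible with the clades supported by the remaining characters; treating it as convergent (homoplasy) costs fewer steps than any alternative tree.
Only H and M show the derived state '1' for Character 2, supporting them as a clade.
Character 3: derived state '1' in B, H, and M only — synapomorphy for {B, H, M}.
Character 4 (derived state '1') is unique to H (autapomorphy; uninformative for grouping).
Most parsimonious ingroup topology: (K,((M,H),B)).
K is sister to the clade containing all other ingroup taxa, so it is the earliest-diverging (most basal) ingroup lineage.

K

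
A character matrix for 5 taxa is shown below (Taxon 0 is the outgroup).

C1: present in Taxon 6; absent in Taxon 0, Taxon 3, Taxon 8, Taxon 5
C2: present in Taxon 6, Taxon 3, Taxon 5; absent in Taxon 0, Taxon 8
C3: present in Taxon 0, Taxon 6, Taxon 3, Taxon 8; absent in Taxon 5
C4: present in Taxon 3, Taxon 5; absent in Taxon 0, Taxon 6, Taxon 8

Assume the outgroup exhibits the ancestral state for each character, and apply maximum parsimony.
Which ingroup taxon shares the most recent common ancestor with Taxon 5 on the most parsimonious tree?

Taxon 3

Character polarity is set by the outgroup: the derived state is whichever differs from the outgroup's state, so for C3 the derived state is 'absent', and for the remaining characters it is 'present'.
C1: derived state 'present' in Taxon 6 only — an autapomorphy, so it tells us nothing about relationships among taxa.
C2: derived state 'present' in Taxon 3, Taxon 5, and Taxon 6 only — synapomorphy for {Taxon 3, Taxon 5, Taxon 6}.
C3 (derived state 'absent') is unique to Taxon 5 (autapomorphy; uninformative for grouping).
C4: derived state 'present' in Taxon 3 and Taxon 5 only — synapomorphy for {Taxon 3, Taxon 5}.
Most parsimonious ingroup topology: ((Taxon 6,(Taxon 3,Taxon 5)),Taxon 8).
Taxon 5 and Taxon 3 form a cherry on this tree, so they are sister taxa.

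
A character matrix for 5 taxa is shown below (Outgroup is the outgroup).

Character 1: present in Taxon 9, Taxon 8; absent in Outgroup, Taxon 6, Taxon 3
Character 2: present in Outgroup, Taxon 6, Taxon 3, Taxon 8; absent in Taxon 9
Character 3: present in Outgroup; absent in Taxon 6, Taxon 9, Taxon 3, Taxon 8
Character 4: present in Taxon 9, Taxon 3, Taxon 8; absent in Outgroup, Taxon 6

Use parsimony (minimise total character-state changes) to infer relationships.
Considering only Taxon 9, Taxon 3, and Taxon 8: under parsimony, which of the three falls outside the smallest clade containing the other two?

Taxon 3

Character polarity is set by the outgroup: the derived state is whichever differs from the outgroup's state, so for Character 2, Character 3 the derived state is 'absent', and for the remaining characters it is 'present'.
Only Taxon 8 and Taxon 9 show the derived state 'present' for Character 1, supporting them as a clade.
Character 2: derived state 'absent' in Taxon 9 only — an autapomorphy, so it tells us nothing about relationships among taxa.
Character 3 (derived state 'absent') is shared by all ingroup taxa — unites the whole ingroup.
Character 4: derived state 'present' in Taxon 3, Taxon 8, and Taxon 9 only — synapomorphy for {Taxon 3, Taxon 8, Taxon 9}.
Most parsimonious ingroup topology: (Taxon 6,((Taxon 9,Taxon 8),Taxon 3)).
Taxon 8 and Taxon 9 share a more recent common ancestor with each other than either does with Taxon 3, so Taxon 3 is the least closely related of the three.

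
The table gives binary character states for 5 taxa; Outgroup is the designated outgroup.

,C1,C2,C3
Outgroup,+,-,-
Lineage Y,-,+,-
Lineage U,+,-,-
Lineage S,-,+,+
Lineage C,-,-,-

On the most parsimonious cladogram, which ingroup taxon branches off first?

Lineage U

Character polarity is set by the outgroup: the derived state is whichever differs from the outgroup's state, so for C1 the derived state is '-', and for the remaining characters it is '+'.
C1 (derived state '-') is shared by Lineage C, Lineage S, and Lineage Y — a synapomorphy uniting that clade.
C2 (derived state '+') is shared by Lineage S and Lineage Y — a synapomorphy uniting that clade.
C3: derived state '+' in Lineage S only — an autapomorphy, so it tells us nothing about relationships among taxa.
Most parsimonious ingroup topology: (((Lineage Y,Lineage S),Lineage C),Lineage U).
Lineage U is sister to the clade containing all other ingroup taxa, so it is the earliest-diverging (most basal) ingroup lineage.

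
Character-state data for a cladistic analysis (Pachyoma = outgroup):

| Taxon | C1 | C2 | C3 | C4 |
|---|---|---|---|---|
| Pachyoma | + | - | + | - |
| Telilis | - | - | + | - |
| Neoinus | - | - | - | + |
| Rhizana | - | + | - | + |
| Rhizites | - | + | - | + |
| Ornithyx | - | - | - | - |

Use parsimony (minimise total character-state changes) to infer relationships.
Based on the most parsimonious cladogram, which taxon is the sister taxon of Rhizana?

Character polarity is set by the outgroup: the derived state is whichever differs from the outgroup's state, so for C1, C3 the derived state is '-', and for the remaining characters it is '+'.
C1 (derived state '-') is shared by all ingroup taxa — unites the whole ingroup.
Only Rhizana and Rhizites show the derived state '+' for C2, supporting them as a clade.
C3 (derived state '-') is shared by Neoinus, Ornithyx, Rhizana, and Rhizites — a synapomorphy uniting that clade.
C4: derived state '+' in Neoinus, Rhizana, and Rhizites only — synapomorphy for {Neoinus, Rhizana, Rhizites}.
Most parsimonious ingroup topology: (Telilis,((Neoinus,(Rhizana,Rhizites)),Ornithyx)).
Rhizana and Rhizites form a cherry on this tree, so they are sister taxa.

Rhizites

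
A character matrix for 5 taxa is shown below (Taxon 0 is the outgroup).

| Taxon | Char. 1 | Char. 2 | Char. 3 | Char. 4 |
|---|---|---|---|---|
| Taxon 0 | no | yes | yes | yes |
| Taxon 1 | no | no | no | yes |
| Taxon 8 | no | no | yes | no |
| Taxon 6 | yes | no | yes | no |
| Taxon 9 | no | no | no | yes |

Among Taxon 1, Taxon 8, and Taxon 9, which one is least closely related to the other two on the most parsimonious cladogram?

Taxon 8

Character polarity is set by the outgroup: the derived state is whichever differs from the outgroup's state, so for Char. 2, Char. 3, Char. 4 the derived state is 'no', and for the remaining characters it is 'yes'.
Char. 1 (derived state 'yes') is unique to Taxon 6 (autapomorphy; uninformative for grouping).
Char. 2 (derived state 'no') is shared by all ingroup taxa — unites the whole ingroup.
Only Taxon 1 and Taxon 9 show the derived state 'no' for Char. 3, supporting them as a clade.
Char. 4 (derived state 'no') is shared by Taxon 6 and Taxon 8 — a synapomorphy uniting that clade.
Most parsimonious ingroup topology: ((Taxon 1,Taxon 9),(Taxon 8,Taxon 6)).
Taxon 1 and Taxon 9 share a more recent common ancestor with each other than either does with Taxon 8, so Taxon 8 is the least closely related of the three.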